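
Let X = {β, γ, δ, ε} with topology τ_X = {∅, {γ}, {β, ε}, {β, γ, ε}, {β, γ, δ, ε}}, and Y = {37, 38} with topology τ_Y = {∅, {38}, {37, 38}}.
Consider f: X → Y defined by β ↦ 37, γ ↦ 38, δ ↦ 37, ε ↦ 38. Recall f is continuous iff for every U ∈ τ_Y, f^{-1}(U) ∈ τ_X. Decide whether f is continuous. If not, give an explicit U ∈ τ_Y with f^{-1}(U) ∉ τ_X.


f is NOT continuous.

Compute f^{-1}(U) for each U ∈ τ_Y:
  U = ∅: f^{-1}(U) = ∅ ∈ τ_X ✓.
  U = {38}: f^{-1}(U) = {γ, ε} ∉ τ_X ✗.
  U = {37, 38}: f^{-1}(U) = {β, γ, δ, ε} ∈ τ_X ✓.
Found U = {38} with f^{-1}(U) = {γ, ε} not in τ_X. Therefore f is NOT continuous.


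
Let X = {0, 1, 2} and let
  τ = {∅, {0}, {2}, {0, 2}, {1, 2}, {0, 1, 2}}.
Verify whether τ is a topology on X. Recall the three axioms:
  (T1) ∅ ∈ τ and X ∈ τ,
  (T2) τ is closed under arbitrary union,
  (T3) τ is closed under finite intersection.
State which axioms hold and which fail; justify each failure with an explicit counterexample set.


τ IS a topology on X.

Axiom (T1): ∅ ∈ τ? Yes; X ∈ τ? Yes.
Axiom (T2/T3): check pairwise unions and intersections of members of τ.
All pairwise intersections and unions checked — each lies in τ. Therefore τ satisfies (T1), (T2), (T3): it IS a topology on X.


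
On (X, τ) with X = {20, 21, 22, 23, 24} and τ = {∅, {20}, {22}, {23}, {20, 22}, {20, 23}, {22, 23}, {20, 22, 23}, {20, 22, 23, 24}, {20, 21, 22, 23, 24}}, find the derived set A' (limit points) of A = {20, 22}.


A' = {21, 24}

For each x ∈ X, list the open sets U ∈ τ with x ∈ U, then check whether U ∩ (A ∖ {x}) ≠ ∅ for every such U.
  x = 20: open {20} ∋ x has {20} ∩ (A ∖ {20}) = ∅, so x is NOT a limit point.
  x = 21: opens ∋ x are {20, 21, 22, 23, 24}; each meets A ∖ {21}, so x IS a limit point.
  x = 22: open {22} ∋ x has {22} ∩ (A ∖ {22}) = ∅, so x is NOT a limit point.
  x = 23: open {23} ∋ x has {23} ∩ (A ∖ {23}) = ∅, so x is NOT a limit point.
  x = 24: opens ∋ x are {20, 22, 23, 24}, {20, 21, 22, 23, 24}; each meets A ∖ {24}, so x IS a limit point.
Collecting: A' = {21, 24}.


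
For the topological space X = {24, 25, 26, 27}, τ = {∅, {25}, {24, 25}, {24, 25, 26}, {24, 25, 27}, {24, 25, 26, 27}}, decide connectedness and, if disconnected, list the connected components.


(X, τ) is connected.

Find clopen sets (U ∈ τ with X ∖ U ∈ τ):
  U = ∅, X ∖ U = {24, 25, 26, 27} — both open, so U is clopen.
  U = {24, 25, 26, 27}, X ∖ U = ∅ — both open, so U is clopen.
Only trivial clopens (∅ and X) exist, so (X, τ) is connected.
Compute connected components by grouping points that agree on all clopens:
  component: {24, 25, 26, 27}


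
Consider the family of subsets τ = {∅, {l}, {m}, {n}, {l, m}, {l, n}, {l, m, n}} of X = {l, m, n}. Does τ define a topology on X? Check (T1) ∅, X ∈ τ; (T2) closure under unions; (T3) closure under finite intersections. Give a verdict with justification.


τ is NOT a topology on X.

Axiom (T1): ∅ ∈ τ? Yes; X ∈ τ? Yes.
Axiom (T2/T3): check pairwise unions and intersections of members of τ.
Counterexample for (T2): {m} ∪ {n} = {m, n} ∉ τ. Therefore τ is NOT a topology.


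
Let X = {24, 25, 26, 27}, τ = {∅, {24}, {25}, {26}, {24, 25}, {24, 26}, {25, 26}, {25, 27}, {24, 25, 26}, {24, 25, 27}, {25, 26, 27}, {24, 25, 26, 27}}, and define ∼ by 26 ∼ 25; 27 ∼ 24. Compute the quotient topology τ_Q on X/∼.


X/∼ = {[24=27], [25=26]}; |τ_Q| = 3.

Equivalence classes: [24=27], [25=26].
Quotient map π: X → X/∼ sends 24 ↦ [24=27], 25 ↦ [25=26], 26 ↦ [25=26], 27 ↦ [24=27].
For each subset V ⊆ X/∼, compute π^{-1}(V) ⊆ X and check whether π^{-1}(V) ∈ τ. V is open in τ_Q iff π^{-1}(V) ∈ τ.
  V = {}: π^{-1}(V) = ∅ ∈ τ ✓.
  V = {[24=27]}: π^{-1}(V) = {24, 27} ∉ τ ✗.
  V = {[25=26]}: π^{-1}(V) = {25, 26} ∈ τ ✓.
  V = {[24=27], [25=26]}: π^{-1}(V) = {24, 25, 26, 27} ∈ τ ✓.
Open sets in the quotient: τ_Q = {{}, {[25=26]}, {[24=27], [25=26]}} (3 elements).


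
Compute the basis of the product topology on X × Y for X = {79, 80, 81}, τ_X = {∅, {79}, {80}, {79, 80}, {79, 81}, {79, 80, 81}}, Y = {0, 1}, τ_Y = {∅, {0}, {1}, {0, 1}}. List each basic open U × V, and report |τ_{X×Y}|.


Basis B = {∅ × ∅, {79} × {0}, {79} × {1}, {80} × {0}, {80} × {1}, {79} × {0, 1}, {79, 80} × {0}, {79, 81} × {0}, {79, 80} × {1}, {79, 81} × {1}, {80} × {0, 1}, {79, 80, 81} × {0}, {79, 80, 81} × {1}, {79, 80} × {0, 1}, {79, 81} × {0, 1}, {79, 80, 81} × {0, 1}}; |τ_{X×Y}| = 36.

Enumerate products U × V with U ∈ τ_X, V ∈ τ_Y (deduplicated):
  ∅ × ∅ = {} (∅)
  {79} × {0} = {(79,0)}
  {79} × {1} = {(79,1)}
  {80} × {0} = {(80,0)}
  {80} × {1} = {(80,1)}
  {79} × {0, 1} = {(79,0), (79,1)}
  {79, 80} × {0} = {(79,0), (80,0)}
  {79, 81} × {0} = {(79,0), (81,0)}
  {79, 80} × {1} = {(79,1), (80,1)}
  {79, 81} × {1} = {(79,1), (81,1)}
  {80} × {0, 1} = {(80,0), (80,1)}
  {79, 80, 81} × {0} = {(79,0), (80,0), (81,0)}
  {79, 80, 81} × {1} = {(79,1), (80,1), (81,1)}
  {79, 80} × {0, 1} = {(79,0), (79,1), (80,0), (80,1)}
  {79, 81} × {0, 1} = {(79,0), (79,1), (81,0), (81,1)}
  {79, 80, 81} × {0, 1} = {(79,0), (79,1), (80,0), (80,1), (81,0), (81,1)}
These 16 distinct sets form the basis B.
Close under arbitrary unions to get τ_{X×Y}; counting gives |τ_{X×Y}| = 36.


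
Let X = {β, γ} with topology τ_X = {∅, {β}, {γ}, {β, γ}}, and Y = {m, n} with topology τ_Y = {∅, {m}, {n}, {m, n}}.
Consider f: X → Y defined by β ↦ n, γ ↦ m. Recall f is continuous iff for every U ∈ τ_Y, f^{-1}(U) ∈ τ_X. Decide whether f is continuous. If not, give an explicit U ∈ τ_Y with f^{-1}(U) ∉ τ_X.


f IS continuous.

Compute f^{-1}(U) for each U ∈ τ_Y:
  U = ∅: f^{-1}(U) = ∅ ∈ τ_X ✓.
  U = {m}: f^{-1}(U) = {γ} ∈ τ_X ✓.
  U = {n}: f^{-1}(U) = {β} ∈ τ_X ✓.
  U = {m, n}: f^{-1}(U) = {β, γ} ∈ τ_X ✓.
Every preimage lies in τ_X, so f IS continuous.


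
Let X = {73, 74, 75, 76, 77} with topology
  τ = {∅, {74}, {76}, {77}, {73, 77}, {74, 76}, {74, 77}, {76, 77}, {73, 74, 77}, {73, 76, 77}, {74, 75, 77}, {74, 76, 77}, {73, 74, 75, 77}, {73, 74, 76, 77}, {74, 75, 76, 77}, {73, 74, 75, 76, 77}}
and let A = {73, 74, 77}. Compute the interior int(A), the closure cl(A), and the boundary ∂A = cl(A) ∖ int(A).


int(A) = {73, 74, 77}, cl(A) = {73, 74, 75, 77}, ∂A = {75}.

Closed sets in (X, τ) are complements of opens:
  closed(X, τ) = {∅, {73}, {75}, {76}, {73, 75}, {73, 76}, {74, 75}, {75, 76}, {73, 74, 75}, {73, 75, 76}, {73, 75, 77}, {74, 75, 76}, {73, 74, 75, 76}, {73, 74, 75, 77}, {73, 75, 76, 77}, {73, 74, 75, 76, 77}}.
int(A) = ⋃ {U ∈ τ : U ⊆ A}. Opens contained in A: ∅, {74}, {77}, {73, 77}, {74, 77}, {73, 74, 77}.
Taking the union of these: int(A) = {73, 74, 77}.
cl(A) = ⋂ {C closed : A ⊆ C}. Closed sets containing A: {73, 74, 75, 77}, {73, 74, 75, 76, 77}.
Intersecting these: cl(A) = {73, 74, 75, 77}.
∂A = cl(A) ∖ int(A) = {73, 74, 75, 77} ∖ {73, 74, 77} = {75}.


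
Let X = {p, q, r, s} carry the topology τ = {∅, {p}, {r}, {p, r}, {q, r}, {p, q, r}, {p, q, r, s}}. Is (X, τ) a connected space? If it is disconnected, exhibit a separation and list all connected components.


(X, τ) is connected.

Find clopen sets (U ∈ τ with X ∖ U ∈ τ):
  U = ∅, X ∖ U = {p, q, r, s} — both open, so U is clopen.
  U = {p, q, r, s}, X ∖ U = ∅ — both open, so U is clopen.
Only trivial clopens (∅ and X) exist, so (X, τ) is connected.
Compute connected components by grouping points that agree on all clopens:
  component: {p, q, r, s}


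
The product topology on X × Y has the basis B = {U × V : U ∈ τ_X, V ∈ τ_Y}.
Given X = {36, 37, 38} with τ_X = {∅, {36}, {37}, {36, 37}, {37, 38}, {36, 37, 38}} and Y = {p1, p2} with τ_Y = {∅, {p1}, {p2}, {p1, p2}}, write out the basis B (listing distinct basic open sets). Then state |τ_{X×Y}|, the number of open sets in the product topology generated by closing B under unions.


Basis B = {∅ × ∅, {36} × {p1}, {36} × {p2}, {37} × {p1}, {37} × {p2}, {36} × {p1, p2}, {36, 37} × {p1}, {36, 37} × {p2}, {37} × {p1, p2}, {37, 38} × {p1}, {37, 38} × {p2}, {36, 37, 38} × {p1}, {36, 37, 38} × {p2}, {36, 37} × {p1, p2}, {37, 38} × {p1, p2}, {36, 37, 38} × {p1, p2}}; |τ_{X×Y}| = 36.

Enumerate products U × V with U ∈ τ_X, V ∈ τ_Y (deduplicated):
  ∅ × ∅ = {} (∅)
  {36} × {p1} = {(36,p1)}
  {36} × {p2} = {(36,p2)}
  {37} × {p1} = {(37,p1)}
  {37} × {p2} = {(37,p2)}
  {36} × {p1, p2} = {(36,p1), (36,p2)}
  {36, 37} × {p1} = {(36,p1), (37,p1)}
  {36, 37} × {p2} = {(36,p2), (37,p2)}
  {37} × {p1, p2} = {(37,p1), (37,p2)}
  {37, 38} × {p1} = {(37,p1), (38,p1)}
  {37, 38} × {p2} = {(37,p2), (38,p2)}
  {36, 37, 38} × {p1} = {(36,p1), (37,p1), (38,p1)}
  {36, 37, 38} × {p2} = {(36,p2), (37,p2), (38,p2)}
  {36, 37} × {p1, p2} = {(36,p1), (36,p2), (37,p1), (37,p2)}
  {37, 38} × {p1, p2} = {(37,p1), (37,p2), (38,p1), (38,p2)}
  {36, 37, 38} × {p1, p2} = {(36,p1), (36,p2), (37,p1), (37,p2), (38,p1), (38,p2)}
These 16 distinct sets form the basis B.
Close under arbitrary unions to get τ_{X×Y}; counting gives |τ_{X×Y}| = 36.


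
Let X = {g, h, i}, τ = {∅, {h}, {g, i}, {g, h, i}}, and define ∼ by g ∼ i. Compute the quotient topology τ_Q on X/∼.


X/∼ = {[g=i], [h]}; |τ_Q| = 4.

Equivalence classes: [g=i], [h].
Quotient map π: X → X/∼ sends g ↦ [g=i], h ↦ [h], i ↦ [g=i].
For each subset V ⊆ X/∼, compute π^{-1}(V) ⊆ X and check whether π^{-1}(V) ∈ τ. V is open in τ_Q iff π^{-1}(V) ∈ τ.
  V = {}: π^{-1}(V) = ∅ ∈ τ ✓.
  V = {[g=i]}: π^{-1}(V) = {g, i} ∈ τ ✓.
  V = {[h]}: π^{-1}(V) = {h} ∈ τ ✓.
  V = {[g=i], [h]}: π^{-1}(V) = {g, h, i} ∈ τ ✓.
Open sets in the quotient: τ_Q = {{}, {[g=i]}, {[h]}, {[g=i], [h]}} (4 elements).


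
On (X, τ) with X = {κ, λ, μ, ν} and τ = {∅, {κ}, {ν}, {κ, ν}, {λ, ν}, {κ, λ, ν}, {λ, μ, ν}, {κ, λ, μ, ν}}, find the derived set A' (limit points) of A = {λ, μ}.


A' = {μ}

For each x ∈ X, list the open sets U ∈ τ with x ∈ U, then check whether U ∩ (A ∖ {x}) ≠ ∅ for every such U.
  x = κ: open {κ} ∋ x has {κ} ∩ (A ∖ {κ}) = ∅, so x is NOT a limit point.
  x = λ: open {λ, ν} ∋ x has {λ, ν} ∩ (A ∖ {λ}) = ∅, so x is NOT a limit point.
  x = μ: opens ∋ x are {λ, μ, ν}, {κ, λ, μ, ν}; each meets A ∖ {μ}, so x IS a limit point.
  x = ν: open {ν} ∋ x has {ν} ∩ (A ∖ {ν}) = ∅, so x is NOT a limit point.
Collecting: A' = {μ}.


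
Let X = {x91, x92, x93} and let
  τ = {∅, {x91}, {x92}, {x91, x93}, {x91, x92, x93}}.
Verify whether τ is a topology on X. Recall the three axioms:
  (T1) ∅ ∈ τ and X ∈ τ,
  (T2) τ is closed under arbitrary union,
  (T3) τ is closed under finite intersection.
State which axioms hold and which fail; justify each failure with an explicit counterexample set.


τ is NOT a topology on X.

Axiom (T1): ∅ ∈ τ? Yes; X ∈ τ? Yes.
Axiom (T2/T3): check pairwise unions and intersections of members of τ.
Counterexample for (T2): {x91} ∪ {x92} = {x91, x92} ∉ τ. Therefore τ is NOT a topology.


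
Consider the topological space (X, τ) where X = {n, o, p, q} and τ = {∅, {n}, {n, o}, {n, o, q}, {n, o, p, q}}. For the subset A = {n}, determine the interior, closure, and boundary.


int(A) = {n}, cl(A) = {n, o, p, q}, ∂A = {o, p, q}.

Closed sets in (X, τ) are complements of opens:
  closed(X, τ) = {∅, {p}, {p, q}, {o, p, q}, {n, o, p, q}}.
int(A) = ⋃ {U ∈ τ : U ⊆ A}. Opens contained in A: ∅, {n}.
Taking the union of these: int(A) = {n}.
cl(A) = ⋂ {C closed : A ⊆ C}. Closed sets containing A: {n, o, p, q}.
Intersecting these: cl(A) = {n, o, p, q}.
∂A = cl(A) ∖ int(A) = {n, o, p, q} ∖ {n} = {o, p, q}.


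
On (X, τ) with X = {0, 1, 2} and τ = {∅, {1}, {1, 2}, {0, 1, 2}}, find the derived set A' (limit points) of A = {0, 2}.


A' = {0}

For each x ∈ X, list the open sets U ∈ τ with x ∈ U, then check whether U ∩ (A ∖ {x}) ≠ ∅ for every such U.
  x = 0: opens ∋ x are {0, 1, 2}; each meets A ∖ {0}, so x IS a limit point.
  x = 1: open {1} ∋ x has {1} ∩ (A ∖ {1}) = ∅, so x is NOT a limit point.
  x = 2: open {1, 2} ∋ x has {1, 2} ∩ (A ∖ {2}) = ∅, so x is NOT a limit point.
Collecting: A' = {0}.


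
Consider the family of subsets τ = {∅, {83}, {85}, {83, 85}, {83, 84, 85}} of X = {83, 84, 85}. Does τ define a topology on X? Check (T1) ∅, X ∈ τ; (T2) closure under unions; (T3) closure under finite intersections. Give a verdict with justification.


τ IS a topology on X.

Axiom (T1): ∅ ∈ τ? Yes; X ∈ τ? Yes.
Axiom (T2/T3): check pairwise unions and intersections of members of τ.
All pairwise intersections and unions checked — each lies in τ. Therefore τ satisfies (T1), (T2), (T3): it IS a topology on X.


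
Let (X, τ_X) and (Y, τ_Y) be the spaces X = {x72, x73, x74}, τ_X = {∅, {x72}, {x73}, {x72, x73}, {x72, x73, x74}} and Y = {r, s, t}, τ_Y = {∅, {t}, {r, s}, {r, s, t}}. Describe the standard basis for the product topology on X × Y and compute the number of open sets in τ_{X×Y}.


Basis B = {∅ × ∅, {x72} × {t}, {x73} × {t}, {x72} × {r, s}, {x72, x73} × {t}, {x73} × {r, s}, {x72} × {r, s, t}, {x72, x73, x74} × {t}, {x73} × {r, s, t}, {x72, x73} × {r, s}, {x72, x73} × {r, s, t}, {x72, x73, x74} × {r, s}, {x72, x73, x74} × {r, s, t}}; |τ_{X×Y}| = 25.

Enumerate products U × V with U ∈ τ_X, V ∈ τ_Y (deduplicated):
  ∅ × ∅ = {} (∅)
  {x72} × {t} = {(x72,t)}
  {x73} × {t} = {(x73,t)}
  {x72} × {r, s} = {(x72,r), (x72,s)}
  {x72, x73} × {t} = {(x72,t), (x73,t)}
  {x73} × {r, s} = {(x73,r), (x73,s)}
  {x72} × {r, s, t} = {(x72,r), (x72,s), (x72,t)}
  {x72, x73, x74} × {t} = {(x72,t), (x73,t), (x74,t)}
  {x73} × {r, s, t} = {(x73,r), (x73,s), (x73,t)}
  {x72, x73} × {r, s} = {(x72,r), (x72,s), (x73,r), (x73,s)}
  {x72, x73} × {r, s, t} = {(x72,r), (x72,s), (x72,t), (x73,r), (x73,s), (x73,t)}
  {x72, x73, x74} × {r, s} = {(x72,r), (x72,s), (x73,r), (x73,s), (x74,r), (x74,s)}
  {x72, x73, x74} × {r, s, t} = {(x72,r), (x72,s), (x72,t), (x73,r), (x73,s), (x73,t), (x74,r), (x74,s), (x74,t)}
These 13 distinct sets form the basis B.
Close under arbitrary unions to get τ_{X×Y}; counting gives |τ_{X×Y}| = 25.


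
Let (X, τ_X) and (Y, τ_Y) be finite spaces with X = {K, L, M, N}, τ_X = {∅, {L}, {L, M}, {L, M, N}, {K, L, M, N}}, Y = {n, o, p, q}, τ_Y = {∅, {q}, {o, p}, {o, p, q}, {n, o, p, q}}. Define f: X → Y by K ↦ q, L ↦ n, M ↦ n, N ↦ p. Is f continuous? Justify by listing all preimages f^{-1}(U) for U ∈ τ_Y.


f is NOT continuous.

Compute f^{-1}(U) for each U ∈ τ_Y:
  U = ∅: f^{-1}(U) = ∅ ∈ τ_X ✓.
  U = {q}: f^{-1}(U) = {K} ∉ τ_X ✗.
  U = {o, p}: f^{-1}(U) = {N} ∉ τ_X ✗.
  U = {o, p, q}: f^{-1}(U) = {K, N} ∉ τ_X ✗.
  U = {n, o, p, q}: f^{-1}(U) = {K, L, M, N} ∈ τ_X ✓.
Found U = {q} with f^{-1}(U) = {K} not in τ_X. Therefore f is NOT continuous.


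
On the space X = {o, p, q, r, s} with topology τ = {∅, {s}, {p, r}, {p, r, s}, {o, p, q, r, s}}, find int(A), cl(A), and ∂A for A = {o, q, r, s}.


int(A) = {s}, cl(A) = {o, p, q, r, s}, ∂A = {o, p, q, r}.

Closed sets in (X, τ) are complements of opens:
  closed(X, τ) = {∅, {o, q}, {o, q, s}, {o, p, q, r}, {o, p, q, r, s}}.
int(A) = ⋃ {U ∈ τ : U ⊆ A}. Opens contained in A: ∅, {s}.
Taking the union of these: int(A) = {s}.
cl(A) = ⋂ {C closed : A ⊆ C}. Closed sets containing A: {o, p, q, r, s}.
Intersecting these: cl(A) = {o, p, q, r, s}.
∂A = cl(A) ∖ int(A) = {o, p, q, r, s} ∖ {s} = {o, p, q, r}.


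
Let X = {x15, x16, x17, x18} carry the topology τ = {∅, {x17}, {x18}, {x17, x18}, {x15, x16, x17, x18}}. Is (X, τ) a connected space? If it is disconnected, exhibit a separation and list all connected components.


(X, τ) is connected.

Find clopen sets (U ∈ τ with X ∖ U ∈ τ):
  U = ∅, X ∖ U = {x15, x16, x17, x18} — both open, so U is clopen.
  U = {x15, x16, x17, x18}, X ∖ U = ∅ — both open, so U is clopen.
Only trivial clopens (∅ and X) exist, so (X, τ) is connected.
Compute connected components by grouping points that agree on all clopens:
  component: {x15, x16, x17, x18}


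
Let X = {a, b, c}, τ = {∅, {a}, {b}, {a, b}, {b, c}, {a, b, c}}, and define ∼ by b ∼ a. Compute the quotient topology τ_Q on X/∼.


X/∼ = {[a=b], [c]}; |τ_Q| = 3.

Equivalence classes: [a=b], [c].
Quotient map π: X → X/∼ sends a ↦ [a=b], b ↦ [a=b], c ↦ [c].
For each subset V ⊆ X/∼, compute π^{-1}(V) ⊆ X and check whether π^{-1}(V) ∈ τ. V is open in τ_Q iff π^{-1}(V) ∈ τ.
  V = {}: π^{-1}(V) = ∅ ∈ τ ✓.
  V = {[a=b]}: π^{-1}(V) = {a, b} ∈ τ ✓.
  V = {[c]}: π^{-1}(V) = {c} ∉ τ ✗.
  V = {[a=b], [c]}: π^{-1}(V) = {a, b, c} ∈ τ ✓.
Open sets in the quotient: τ_Q = {{}, {[a=b]}, {[a=b], [c]}} (3 elements).


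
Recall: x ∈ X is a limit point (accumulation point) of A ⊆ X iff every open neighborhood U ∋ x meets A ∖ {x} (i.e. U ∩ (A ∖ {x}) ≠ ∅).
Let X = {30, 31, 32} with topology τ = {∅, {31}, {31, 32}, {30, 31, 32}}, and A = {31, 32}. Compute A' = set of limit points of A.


A' = {30, 32}

For each x ∈ X, list the open sets U ∈ τ with x ∈ U, then check whether U ∩ (A ∖ {x}) ≠ ∅ for every such U.
  x = 30: opens ∋ x are {30, 31, 32}; each meets A ∖ {30}, so x IS a limit point.
  x = 31: open {31} ∋ x has {31} ∩ (A ∖ {31}) = ∅, so x is NOT a limit point.
  x = 32: opens ∋ x are {31, 32}, {30, 31, 32}; each meets A ∖ {32}, so x IS a limit point.
Collecting: A' = {30, 32}.


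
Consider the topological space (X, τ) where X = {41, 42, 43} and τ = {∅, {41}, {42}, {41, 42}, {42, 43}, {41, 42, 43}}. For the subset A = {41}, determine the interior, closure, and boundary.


int(A) = {41}, cl(A) = {41}, ∂A = ∅.

Closed sets in (X, τ) are complements of opens:
  closed(X, τ) = {∅, {41}, {43}, {41, 43}, {42, 43}, {41, 42, 43}}.
int(A) = ⋃ {U ∈ τ : U ⊆ A}. Opens contained in A: ∅, {41}.
Taking the union of these: int(A) = {41}.
cl(A) = ⋂ {C closed : A ⊆ C}. Closed sets containing A: {41}, {41, 43}, {41, 42, 43}.
Intersecting these: cl(A) = {41}.
∂A = cl(A) ∖ int(A) = {41} ∖ {41} = ∅.


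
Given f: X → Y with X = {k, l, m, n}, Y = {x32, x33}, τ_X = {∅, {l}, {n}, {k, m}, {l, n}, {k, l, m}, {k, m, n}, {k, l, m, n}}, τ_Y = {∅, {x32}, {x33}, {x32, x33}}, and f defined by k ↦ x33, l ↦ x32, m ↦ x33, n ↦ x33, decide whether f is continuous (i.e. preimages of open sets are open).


f IS continuous.

Compute f^{-1}(U) for each U ∈ τ_Y:
  U = ∅: f^{-1}(U) = ∅ ∈ τ_X ✓.
  U = {x32}: f^{-1}(U) = {l} ∈ τ_X ✓.
  U = {x33}: f^{-1}(U) = {k, m, n} ∈ τ_X ✓.
  U = {x32, x33}: f^{-1}(U) = {k, l, m, n} ∈ τ_X ✓.
Every preimage lies in τ_X, so f IS continuous.


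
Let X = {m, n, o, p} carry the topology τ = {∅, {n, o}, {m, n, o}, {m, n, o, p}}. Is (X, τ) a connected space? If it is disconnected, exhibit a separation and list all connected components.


(X, τ) is connected.

Find clopen sets (U ∈ τ with X ∖ U ∈ τ):
  U = ∅, X ∖ U = {m, n, o, p} — both open, so U is clopen.
  U = {m, n, o, p}, X ∖ U = ∅ — both open, so U is clopen.
Only trivial clopens (∅ and X) exist, so (X, τ) is connected.
Compute connected components by grouping points that agree on all clopens:
  component: {m, n, o, p}


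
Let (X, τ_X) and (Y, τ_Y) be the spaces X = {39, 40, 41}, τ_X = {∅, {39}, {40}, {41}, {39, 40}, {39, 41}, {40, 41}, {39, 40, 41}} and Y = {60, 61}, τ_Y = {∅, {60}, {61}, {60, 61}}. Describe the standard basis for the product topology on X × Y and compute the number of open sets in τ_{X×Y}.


Basis B = {∅ × ∅, {39} × {60}, {39} × {61}, {40} × {60}, {40} × {61}, {41} × {60}, {41} × {61}, {39} × {60, 61}, {39, 40} × {60}, {39, 41} × {60}, {39, 40} × {61}, {39, 41} × {61}, {40} × {60, 61}, {40, 41} × {60}, {40, 41} × {61}, {41} × {60, 61}, {39, 40, 41} × {60}, {39, 40, 41} × {61}, {39, 40} × {60, 61}, {39, 41} × {60, 61}, {40, 41} × {60, 61}, {39, 40, 41} × {60, 61}}; |τ_{X×Y}| = 64.

Enumerate products U × V with U ∈ τ_X, V ∈ τ_Y (deduplicated):
  ∅ × ∅ = {} (∅)
  {39} × {60} = {(39,60)}
  {39} × {61} = {(39,61)}
  {40} × {60} = {(40,60)}
  {40} × {61} = {(40,61)}
  {41} × {60} = {(41,60)}
  {41} × {61} = {(41,61)}
  {39} × {60, 61} = {(39,60), (39,61)}
  {39, 40} × {60} = {(39,60), (40,60)}
  {39, 41} × {60} = {(39,60), (41,60)}
  {39, 40} × {61} = {(39,61), (40,61)}
  {39, 41} × {61} = {(39,61), (41,61)}
  {40} × {60, 61} = {(40,60), (40,61)}
  {40, 41} × {60} = {(40,60), (41,60)}
  {40, 41} × {61} = {(40,61), (41,61)}
  {41} × {60, 61} = {(41,60), (41,61)}
  {39, 40, 41} × {60} = {(39,60), (40,60), (41,60)}
  {39, 40, 41} × {61} = {(39,61), (40,61), (41,61)}
  {39, 40} × {60, 61} = {(39,60), (39,61), (40,60), (40,61)}
  {39, 41} × {60, 61} = {(39,60), (39,61), (41,60), (41,61)}
  {40, 41} × {60, 61} = {(40,60), (40,61), (41,60), (41,61)}
  {39, 40, 41} × {60, 61} = {(39,60), (39,61), (40,60), (40,61), (41,60), (41,61)}
These 22 distinct sets form the basis B.
Close under arbitrary unions to get τ_{X×Y}; counting gives |τ_{X×Y}| = 64.


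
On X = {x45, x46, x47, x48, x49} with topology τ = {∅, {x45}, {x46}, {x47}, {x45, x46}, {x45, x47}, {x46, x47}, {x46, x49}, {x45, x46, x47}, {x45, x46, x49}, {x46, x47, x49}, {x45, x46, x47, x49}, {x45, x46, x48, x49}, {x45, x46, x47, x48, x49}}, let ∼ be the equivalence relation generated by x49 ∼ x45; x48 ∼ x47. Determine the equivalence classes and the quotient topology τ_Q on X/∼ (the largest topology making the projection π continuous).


X/∼ = {[x45=x49], [x46], [x47=x48]}; |τ_Q| = 4.

Equivalence classes: [x45=x49], [x46], [x47=x48].
Quotient map π: X → X/∼ sends x45 ↦ [x45=x49], x46 ↦ [x46], x47 ↦ [x47=x48], x48 ↦ [x47=x48], x49 ↦ [x45=x49].
For each subset V ⊆ X/∼, compute π^{-1}(V) ⊆ X and check whether π^{-1}(V) ∈ τ. V is open in τ_Q iff π^{-1}(V) ∈ τ.
  V = {}: π^{-1}(V) = ∅ ∈ τ ✓.
  V = {[x45=x49]}: π^{-1}(V) = {x45, x49} ∉ τ ✗.
  V = {[x46]}: π^{-1}(V) = {x46} ∈ τ ✓.
  V = {[x45=x49], [x46]}: π^{-1}(V) = {x45, x46, x49} ∈ τ ✓.
  V = {[x47=x48]}: π^{-1}(V) = {x47, x48} ∉ τ ✗.
  V = {[x45=x49], [x47=x48]}: π^{-1}(V) = {x45, x47, x48, x49} ∉ τ ✗.
  V = {[x46], [x47=x48]}: π^{-1}(V) = {x46, x47, x48} ∉ τ ✗.
  V = {[x45=x49], [x46], [x47=x48]}: π^{-1}(V) = {x45, x46, x47, x48, x49} ∈ τ ✓.
Open sets in the quotient: τ_Q = {{}, {[x46]}, {[x45=x49], [x46]}, {[x45=x49], [x46], [x47=x48]}} (4 elements).


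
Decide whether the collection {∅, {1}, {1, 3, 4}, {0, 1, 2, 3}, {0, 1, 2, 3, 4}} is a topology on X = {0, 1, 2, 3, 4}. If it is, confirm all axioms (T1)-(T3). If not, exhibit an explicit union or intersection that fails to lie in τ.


τ is NOT a topology on X.

Axiom (T1): ∅ ∈ τ? Yes; X ∈ τ? Yes.
Axiom (T2/T3): check pairwise unions and intersections of members of τ.
Counterexample for (T3): {1, 3, 4} ∩ {0, 1, 2, 3} = {1, 3} ∉ τ. Therefore τ is NOT a topology.


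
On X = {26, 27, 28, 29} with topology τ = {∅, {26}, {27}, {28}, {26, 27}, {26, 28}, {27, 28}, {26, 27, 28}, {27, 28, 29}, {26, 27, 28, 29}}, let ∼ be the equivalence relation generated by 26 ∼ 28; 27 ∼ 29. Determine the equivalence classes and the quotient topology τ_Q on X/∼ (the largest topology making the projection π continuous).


X/∼ = {[26=28], [27=29]}; |τ_Q| = 3.

Equivalence classes: [26=28], [27=29].
Quotient map π: X → X/∼ sends 26 ↦ [26=28], 27 ↦ [27=29], 28 ↦ [26=28], 29 ↦ [27=29].
For each subset V ⊆ X/∼, compute π^{-1}(V) ⊆ X and check whether π^{-1}(V) ∈ τ. V is open in τ_Q iff π^{-1}(V) ∈ τ.
  V = {}: π^{-1}(V) = ∅ ∈ τ ✓.
  V = {[26=28]}: π^{-1}(V) = {26, 28} ∈ τ ✓.
  V = {[27=29]}: π^{-1}(V) = {27, 29} ∉ τ ✗.
  V = {[26=28], [27=29]}: π^{-1}(V) = {26, 27, 28, 29} ∈ τ ✓.
Open sets in the quotient: τ_Q = {{}, {[26=28]}, {[26=28], [27=29]}} (3 elements).


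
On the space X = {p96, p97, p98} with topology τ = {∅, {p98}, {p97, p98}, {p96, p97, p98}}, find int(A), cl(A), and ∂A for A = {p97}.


int(A) = ∅, cl(A) = {p96, p97}, ∂A = {p96, p97}.

Closed sets in (X, τ) are complements of opens:
  closed(X, τ) = {∅, {p96}, {p96, p97}, {p96, p97, p98}}.
int(A) = ⋃ {U ∈ τ : U ⊆ A}. Opens contained in A: ∅.
Taking the union of these: int(A) = ∅.
cl(A) = ⋂ {C closed : A ⊆ C}. Closed sets containing A: {p96, p97}, {p96, p97, p98}.
Intersecting these: cl(A) = {p96, p97}.
∂A = cl(A) ∖ int(A) = {p96, p97} ∖ ∅ = {p96, p97}.


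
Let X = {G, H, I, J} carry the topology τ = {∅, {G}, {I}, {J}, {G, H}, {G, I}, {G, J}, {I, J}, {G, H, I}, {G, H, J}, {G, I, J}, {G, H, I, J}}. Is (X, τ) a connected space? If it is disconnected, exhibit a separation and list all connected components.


(X, τ) is disconnected; components = [{I}, {J}, {G, H}].

Find clopen sets (U ∈ τ with X ∖ U ∈ τ):
  U = ∅, X ∖ U = {G, H, I, J} — both open, so U is clopen.
  U = {I}, X ∖ U = {G, H, J} — both open, so U is clopen.
  U = {J}, X ∖ U = {G, H, I} — both open, so U is clopen.
  U = {G, H}, X ∖ U = {I, J} — both open, so U is clopen.
  U = {I, J}, X ∖ U = {G, H} — both open, so U is clopen.
  U = {G, H, I}, X ∖ U = {J} — both open, so U is clopen.
  U = {G, H, J}, X ∖ U = {I} — both open, so U is clopen.
  U = {G, H, I, J}, X ∖ U = ∅ — both open, so U is clopen.
Nontrivial clopen(s) exist: e.g. {G, H, J}. So (X, τ) is disconnected.
Compute connected components by grouping points that agree on all clopens:
  component: {I}
  component: {J}
  component: {G, H}


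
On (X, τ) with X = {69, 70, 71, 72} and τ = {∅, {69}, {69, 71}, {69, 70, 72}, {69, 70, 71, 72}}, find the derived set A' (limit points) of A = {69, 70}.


A' = {70, 71, 72}

For each x ∈ X, list the open sets U ∈ τ with x ∈ U, then check whether U ∩ (A ∖ {x}) ≠ ∅ for every such U.
  x = 69: open {69} ∋ x has {69} ∩ (A ∖ {69}) = ∅, so x is NOT a limit point.
  x = 70: opens ∋ x are {69, 70, 72}, {69, 70, 71, 72}; each meets A ∖ {70}, so x IS a limit point.
  x = 71: opens ∋ x are {69, 71}, {69, 70, 71, 72}; each meets A ∖ {71}, so x IS a limit point.
  x = 72: opens ∋ x are {69, 70, 72}, {69, 70, 71, 72}; each meets A ∖ {72}, so x IS a limit point.
Collecting: A' = {70, 71, 72}.


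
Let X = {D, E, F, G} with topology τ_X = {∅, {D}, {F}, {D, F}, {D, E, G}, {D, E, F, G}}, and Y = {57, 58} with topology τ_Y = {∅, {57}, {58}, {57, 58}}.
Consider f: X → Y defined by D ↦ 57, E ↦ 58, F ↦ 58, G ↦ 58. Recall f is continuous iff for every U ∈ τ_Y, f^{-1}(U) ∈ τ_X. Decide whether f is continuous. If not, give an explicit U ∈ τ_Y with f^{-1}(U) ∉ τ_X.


f is NOT continuous.

Compute f^{-1}(U) for each U ∈ τ_Y:
  U = ∅: f^{-1}(U) = ∅ ∈ τ_X ✓.
  U = {57}: f^{-1}(U) = {D} ∈ τ_X ✓.
  U = {58}: f^{-1}(U) = {E, F, G} ∉ τ_X ✗.
  U = {57, 58}: f^{-1}(U) = {D, E, F, G} ∈ τ_X ✓.
Found U = {58} with f^{-1}(U) = {E, F, G} not in τ_X. Therefore f is NOT continuous.


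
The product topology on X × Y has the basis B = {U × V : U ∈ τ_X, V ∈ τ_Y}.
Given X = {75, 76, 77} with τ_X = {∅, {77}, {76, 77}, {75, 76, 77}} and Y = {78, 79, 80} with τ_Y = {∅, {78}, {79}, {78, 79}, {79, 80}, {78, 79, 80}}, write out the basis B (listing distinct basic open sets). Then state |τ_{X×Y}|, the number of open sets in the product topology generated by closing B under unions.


Basis B = {∅ × ∅, {77} × {78}, {77} × {79}, {76, 77} × {78}, {76, 77} × {79}, {77} × {78, 79}, {77} × {79, 80}, {75, 76, 77} × {78}, {75, 76, 77} × {79}, {77} × {78, 79, 80}, {76, 77} × {78, 79}, {76, 77} × {79, 80}, {75, 76, 77} × {78, 79}, {75, 76, 77} × {79, 80}, {76, 77} × {78, 79, 80}, {75, 76, 77} × {78, 79, 80}}; |τ_{X×Y}| = 40.

Enumerate products U × V with U ∈ τ_X, V ∈ τ_Y (deduplicated):
  ∅ × ∅ = {} (∅)
  {77} × {78} = {(77,78)}
  {77} × {79} = {(77,79)}
  {76, 77} × {78} = {(76,78), (77,78)}
  {76, 77} × {79} = {(76,79), (77,79)}
  {77} × {78, 79} = {(77,78), (77,79)}
  {77} × {79, 80} = {(77,79), (77,80)}
  {75, 76, 77} × {78} = {(75,78), (76,78), (77,78)}
  {75, 76, 77} × {79} = {(75,79), (76,79), (77,79)}
  {77} × {78, 79, 80} = {(77,78), (77,79), (77,80)}
  {76, 77} × {78, 79} = {(76,78), (76,79), (77,78), (77,79)}
  {76, 77} × {79, 80} = {(76,79), (76,80), (77,79), (77,80)}
  {75, 76, 77} × {78, 79} = {(75,78), (75,79), (76,78), (76,79), (77,78), (77,79)}
  {75, 76, 77} × {79, 80} = {(75,79), (75,80), (76,79), (76,80), (77,79), (77,80)}
  {76, 77} × {78, 79, 80} = {(76,78), (76,79), (76,80), (77,78), (77,79), (77,80)}
  {75, 76, 77} × {78, 79, 80} = {(75,78), (75,79), (75,80), (76,78), (76,79), (76,80), (77,78), (77,79), (77,80)}
These 16 distinct sets form the basis B.
Close under arbitrary unions to get τ_{X×Y}; counting gives |τ_{X×Y}| = 40.


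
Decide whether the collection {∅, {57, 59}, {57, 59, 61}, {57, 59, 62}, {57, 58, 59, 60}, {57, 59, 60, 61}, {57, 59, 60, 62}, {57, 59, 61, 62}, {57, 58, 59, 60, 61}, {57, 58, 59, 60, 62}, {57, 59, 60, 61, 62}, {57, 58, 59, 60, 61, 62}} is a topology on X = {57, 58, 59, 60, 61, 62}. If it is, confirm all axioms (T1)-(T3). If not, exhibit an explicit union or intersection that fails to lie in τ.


τ is NOT a topology on X.

Axiom (T1): ∅ ∈ τ? Yes; X ∈ τ? Yes.
Axiom (T2/T3): check pairwise unions and intersections of members of τ.
Counterexample for (T3): {57, 58, 59, 60} ∩ {57, 59, 60, 61} = {57, 59, 60} ∉ τ. Therefore τ is NOT a topology.


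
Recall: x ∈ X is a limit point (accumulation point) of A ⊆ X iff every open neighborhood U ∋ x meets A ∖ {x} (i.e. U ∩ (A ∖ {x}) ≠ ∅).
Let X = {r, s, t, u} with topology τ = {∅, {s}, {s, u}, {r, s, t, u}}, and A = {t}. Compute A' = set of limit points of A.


A' = {r}

For each x ∈ X, list the open sets U ∈ τ with x ∈ U, then check whether U ∩ (A ∖ {x}) ≠ ∅ for every such U.
  x = r: opens ∋ x are {r, s, t, u}; each meets A ∖ {r}, so x IS a limit point.
  x = s: open {s} ∋ x has {s} ∩ (A ∖ {s}) = ∅, so x is NOT a limit point.
  x = t: open {r, s, t, u} ∋ x has {r, s, t, u} ∩ (A ∖ {t}) = ∅, so x is NOT a limit point.
  x = u: open {s, u} ∋ x has {s, u} ∩ (A ∖ {u}) = ∅, so x is NOT a limit point.
Collecting: A' = {r}.


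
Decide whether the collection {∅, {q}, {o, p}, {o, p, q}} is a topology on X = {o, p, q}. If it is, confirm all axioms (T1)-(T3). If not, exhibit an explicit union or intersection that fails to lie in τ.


τ IS a topology on X.

Axiom (T1): ∅ ∈ τ? Yes; X ∈ τ? Yes.
Axiom (T2/T3): check pairwise unions and intersections of members of τ.
All pairwise intersections and unions checked — each lies in τ. Therefore τ satisfies (T1), (T2), (T3): it IS a topology on X.


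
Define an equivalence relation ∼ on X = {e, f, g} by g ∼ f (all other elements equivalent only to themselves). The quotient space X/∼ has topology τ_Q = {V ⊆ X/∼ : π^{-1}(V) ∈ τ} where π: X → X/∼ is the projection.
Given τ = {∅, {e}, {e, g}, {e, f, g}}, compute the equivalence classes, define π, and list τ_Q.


X/∼ = {[e], [f=g]}; |τ_Q| = 3.

Equivalence classes: [e], [f=g].
Quotient map π: X → X/∼ sends e ↦ [e], f ↦ [f=g], g ↦ [f=g].
For each subset V ⊆ X/∼, compute π^{-1}(V) ⊆ X and check whether π^{-1}(V) ∈ τ. V is open in τ_Q iff π^{-1}(V) ∈ τ.
  V = {}: π^{-1}(V) = ∅ ∈ τ ✓.
  V = {[e]}: π^{-1}(V) = {e} ∈ τ ✓.
  V = {[f=g]}: π^{-1}(V) = {f, g} ∉ τ ✗.
  V = {[e], [f=g]}: π^{-1}(V) = {e, f, g} ∈ τ ✓.
Open sets in the quotient: τ_Q = {{}, {[e]}, {[e], [f=g]}} (3 elements).


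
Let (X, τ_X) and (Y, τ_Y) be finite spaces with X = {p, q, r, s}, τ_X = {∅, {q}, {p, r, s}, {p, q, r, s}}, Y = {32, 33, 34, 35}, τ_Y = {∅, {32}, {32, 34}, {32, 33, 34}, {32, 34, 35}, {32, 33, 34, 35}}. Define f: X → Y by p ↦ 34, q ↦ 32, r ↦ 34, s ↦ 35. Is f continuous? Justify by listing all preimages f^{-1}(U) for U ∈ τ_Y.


f is NOT continuous.

Compute f^{-1}(U) for each U ∈ τ_Y:
  U = ∅: f^{-1}(U) = ∅ ∈ τ_X ✓.
  U = {32}: f^{-1}(U) = {q} ∈ τ_X ✓.
  U = {32, 34}: f^{-1}(U) = {p, q, r} ∉ τ_X ✗.
  U = {32, 33, 34}: f^{-1}(U) = {p, q, r} ∉ τ_X ✗.
  U = {32, 34, 35}: f^{-1}(U) = {p, q, r, s} ∈ τ_X ✓.
  U = {32, 33, 34, 35}: f^{-1}(U) = {p, q, r, s} ∈ τ_X ✓.
Found U = {32, 34} with f^{-1}(U) = {p, q, r} not in τ_X. Therefore f is NOT continuous.


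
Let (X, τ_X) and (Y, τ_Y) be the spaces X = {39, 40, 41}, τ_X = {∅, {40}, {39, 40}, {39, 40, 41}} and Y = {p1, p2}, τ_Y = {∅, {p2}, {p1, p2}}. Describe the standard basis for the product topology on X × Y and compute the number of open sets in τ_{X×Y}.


Basis B = {∅ × ∅, {40} × {p2}, {39, 40} × {p2}, {40} × {p1, p2}, {39, 40, 41} × {p2}, {39, 40} × {p1, p2}, {39, 40, 41} × {p1, p2}}; |τ_{X×Y}| = 10.

Enumerate products U × V with U ∈ τ_X, V ∈ τ_Y (deduplicated):
  ∅ × ∅ = {} (∅)
  {40} × {p2} = {(40,p2)}
  {39, 40} × {p2} = {(39,p2), (40,p2)}
  {40} × {p1, p2} = {(40,p1), (40,p2)}
  {39, 40, 41} × {p2} = {(39,p2), (40,p2), (41,p2)}
  {39, 40} × {p1, p2} = {(39,p1), (39,p2), (40,p1), (40,p2)}
  {39, 40, 41} × {p1, p2} = {(39,p1), (39,p2), (40,p1), (40,p2), (41,p1), (41,p2)}
These 7 distinct sets form the basis B.
Close under arbitrary unions to get τ_{X×Y}; counting gives |τ_{X×Y}| = 10.


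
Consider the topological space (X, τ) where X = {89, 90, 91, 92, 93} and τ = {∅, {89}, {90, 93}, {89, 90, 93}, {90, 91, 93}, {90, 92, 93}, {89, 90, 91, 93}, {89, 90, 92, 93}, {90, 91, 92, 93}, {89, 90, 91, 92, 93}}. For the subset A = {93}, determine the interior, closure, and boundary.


int(A) = ∅, cl(A) = {90, 91, 92, 93}, ∂A = {90, 91, 92, 93}.

Closed sets in (X, τ) are complements of opens:
  closed(X, τ) = {∅, {89}, {91}, {92}, {89, 91}, {89, 92}, {91, 92}, {89, 91, 92}, {90, 91, 92, 93}, {89, 90, 91, 92, 93}}.
int(A) = ⋃ {U ∈ τ : U ⊆ A}. Opens contained in A: ∅.
Taking the union of these: int(A) = ∅.
cl(A) = ⋂ {C closed : A ⊆ C}. Closed sets containing A: {90, 91, 92, 93}, {89, 90, 91, 92, 93}.
Intersecting these: cl(A) = {90, 91, 92, 93}.
∂A = cl(A) ∖ int(A) = {90, 91, 92, 93} ∖ ∅ = {90, 91, 92, 93}.


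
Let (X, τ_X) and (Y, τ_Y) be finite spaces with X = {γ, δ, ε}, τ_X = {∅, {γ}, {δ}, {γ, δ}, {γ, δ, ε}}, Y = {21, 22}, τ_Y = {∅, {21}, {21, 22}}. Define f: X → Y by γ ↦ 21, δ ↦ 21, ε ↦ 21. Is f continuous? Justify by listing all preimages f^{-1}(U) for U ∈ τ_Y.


f IS continuous.

Compute f^{-1}(U) for each U ∈ τ_Y:
  U = ∅: f^{-1}(U) = ∅ ∈ τ_X ✓.
  U = {21}: f^{-1}(U) = {γ, δ, ε} ∈ τ_X ✓.
  U = {21, 22}: f^{-1}(U) = {γ, δ, ε} ∈ τ_X ✓.
Every preimage lies in τ_X, so f IS continuous.


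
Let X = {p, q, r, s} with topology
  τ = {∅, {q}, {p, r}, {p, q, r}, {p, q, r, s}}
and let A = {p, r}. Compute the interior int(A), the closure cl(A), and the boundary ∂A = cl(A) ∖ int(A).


int(A) = {p, r}, cl(A) = {p, r, s}, ∂A = {s}.

Closed sets in (X, τ) are complements of opens:
  closed(X, τ) = {∅, {s}, {q, s}, {p, r, s}, {p, q, r, s}}.
int(A) = ⋃ {U ∈ τ : U ⊆ A}. Opens contained in A: ∅, {p, r}.
Taking the union of these: int(A) = {p, r}.
cl(A) = ⋂ {C closed : A ⊆ C}. Closed sets containing A: {p, r, s}, {p, q, r, s}.
Intersecting these: cl(A) = {p, r, s}.
∂A = cl(A) ∖ int(A) = {p, r, s} ∖ {p, r} = {s}.


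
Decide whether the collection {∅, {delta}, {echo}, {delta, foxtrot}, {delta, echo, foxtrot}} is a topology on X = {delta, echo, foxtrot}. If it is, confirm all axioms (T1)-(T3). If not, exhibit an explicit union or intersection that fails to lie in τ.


τ is NOT a topology on X.

Axiom (T1): ∅ ∈ τ? Yes; X ∈ τ? Yes.
Axiom (T2/T3): check pairwise unions and intersections of members of τ.
Counterexample for (T2): {delta} ∪ {echo} = {delta, echo} ∉ τ. Therefore τ is NOT a topology.


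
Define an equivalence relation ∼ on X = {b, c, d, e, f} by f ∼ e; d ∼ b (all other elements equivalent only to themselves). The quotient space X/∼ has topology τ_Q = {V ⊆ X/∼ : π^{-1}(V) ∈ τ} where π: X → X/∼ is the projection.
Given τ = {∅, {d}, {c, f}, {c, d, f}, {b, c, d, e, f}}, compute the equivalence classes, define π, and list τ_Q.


X/∼ = {[b=d], [c], [e=f]}; |τ_Q| = 2.

Equivalence classes: [b=d], [c], [e=f].
Quotient map π: X → X/∼ sends b ↦ [b=d], c ↦ [c], d ↦ [b=d], e ↦ [e=f], f ↦ [e=f].
For each subset V ⊆ X/∼, compute π^{-1}(V) ⊆ X and check whether π^{-1}(V) ∈ τ. V is open in τ_Q iff π^{-1}(V) ∈ τ.
  V = {}: π^{-1}(V) = ∅ ∈ τ ✓.
  V = {[b=d]}: π^{-1}(V) = {b, d} ∉ τ ✗.
  V = {[c]}: π^{-1}(V) = {c} ∉ τ ✗.
  V = {[b=d], [c]}: π^{-1}(V) = {b, c, d} ∉ τ ✗.
  V = {[e=f]}: π^{-1}(V) = {e, f} ∉ τ ✗.
  V = {[b=d], [e=f]}: π^{-1}(V) = {b, d, e, f} ∉ τ ✗.
  V = {[c], [e=f]}: π^{-1}(V) = {c, e, f} ∉ τ ✗.
  V = {[b=d], [c], [e=f]}: π^{-1}(V) = {b, c, d, e, f} ∈ τ ✓.
Open sets in the quotient: τ_Q = {{}, {[b=d], [c], [e=f]}} (2 elements).


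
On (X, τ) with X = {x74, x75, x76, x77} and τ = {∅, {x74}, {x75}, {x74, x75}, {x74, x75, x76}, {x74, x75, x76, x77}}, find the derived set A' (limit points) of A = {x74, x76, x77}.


A' = {x76, x77}

For each x ∈ X, list the open sets U ∈ τ with x ∈ U, then check whether U ∩ (A ∖ {x}) ≠ ∅ for every such U.
  x = x74: open {x74} ∋ x has {x74} ∩ (A ∖ {x74}) = ∅, so x is NOT a limit point.
  x = x75: open {x75} ∋ x has {x75} ∩ (A ∖ {x75}) = ∅, so x is NOT a limit point.
  x = x76: opens ∋ x are {x74, x75, x76}, {x74, x75, x76, x77}; each meets A ∖ {x76}, so x IS a limit point.
  x = x77: opens ∋ x are {x74, x75, x76, x77}; each meets A ∖ {x77}, so x IS a limit point.
Collecting: A' = {x76, x77}.


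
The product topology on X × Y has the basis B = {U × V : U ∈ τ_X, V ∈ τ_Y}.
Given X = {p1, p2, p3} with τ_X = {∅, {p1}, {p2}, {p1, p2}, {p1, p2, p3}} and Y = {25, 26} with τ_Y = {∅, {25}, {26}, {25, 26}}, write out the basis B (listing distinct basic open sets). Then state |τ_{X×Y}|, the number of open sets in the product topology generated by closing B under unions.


Basis B = {∅ × ∅, {p1} × {25}, {p1} × {26}, {p2} × {25}, {p2} × {26}, {p1} × {25, 26}, {p1, p2} × {25}, {p1, p2} × {26}, {p2} × {25, 26}, {p1, p2, p3} × {25}, {p1, p2, p3} × {26}, {p1, p2} × {25, 26}, {p1, p2, p3} × {25, 26}}; |τ_{X×Y}| = 25.

Enumerate products U × V with U ∈ τ_X, V ∈ τ_Y (deduplicated):
  ∅ × ∅ = {} (∅)
  {p1} × {25} = {(p1,25)}
  {p1} × {26} = {(p1,26)}
  {p2} × {25} = {(p2,25)}
  {p2} × {26} = {(p2,26)}
  {p1} × {25, 26} = {(p1,25), (p1,26)}
  {p1, p2} × {25} = {(p1,25), (p2,25)}
  {p1, p2} × {26} = {(p1,26), (p2,26)}
  {p2} × {25, 26} = {(p2,25), (p2,26)}
  {p1, p2, p3} × {25} = {(p1,25), (p2,25), (p3,25)}
  {p1, p2, p3} × {26} = {(p1,26), (p2,26), (p3,26)}
  {p1, p2} × {25, 26} = {(p1,25), (p1,26), (p2,25), (p2,26)}
  {p1, p2, p3} × {25, 26} = {(p1,25), (p1,26), (p2,25), (p2,26), (p3,25), (p3,26)}
These 13 distinct sets form the basis B.
Close under arbitrary unions to get τ_{X×Y}; counting gives |τ_{X×Y}| = 25.


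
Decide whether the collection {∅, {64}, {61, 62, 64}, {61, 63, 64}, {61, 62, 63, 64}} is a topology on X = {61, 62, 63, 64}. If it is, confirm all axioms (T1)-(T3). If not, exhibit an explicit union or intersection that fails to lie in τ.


τ is NOT a topology on X.

Axiom (T1): ∅ ∈ τ? Yes; X ∈ τ? Yes.
Axiom (T2/T3): check pairwise unions and intersections of members of τ.
Counterexample for (T3): {61, 62, 64} ∩ {61, 63, 64} = {61, 64} ∉ τ. Therefore τ is NOT a topology.
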